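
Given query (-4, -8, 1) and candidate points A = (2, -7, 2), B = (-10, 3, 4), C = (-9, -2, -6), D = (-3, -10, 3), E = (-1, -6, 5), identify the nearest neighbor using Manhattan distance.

Distances: d(A) = 8, d(B) = 20, d(C) = 18, d(D) = 5, d(E) = 9. Nearest: D = (-3, -10, 3) with distance 5.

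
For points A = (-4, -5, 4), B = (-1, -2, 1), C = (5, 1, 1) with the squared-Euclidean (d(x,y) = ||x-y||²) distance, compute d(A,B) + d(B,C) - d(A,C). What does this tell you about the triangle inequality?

d(A,B) = 3² + 3² + 3² = 27, d(B,C) = 6² + 3² + 0² = 45, d(A,C) = 9² + 6² + 3² = 126.
d(A,B) + d(B,C) - d(A,C) = 27 + 45 - 126 = 72 - 126 = -54. This is < 0, so the triangle inequality FAILS for these points (squared-Euclidean is not a metric).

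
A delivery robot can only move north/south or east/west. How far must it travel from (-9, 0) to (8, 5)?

Σ|x_i - y_i| = |-9 - 8| + |0 - 5| = 17 + 5 = 22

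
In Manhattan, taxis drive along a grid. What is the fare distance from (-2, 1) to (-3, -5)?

Σ|x_i - y_i| = |-2 - (-3)| + |1 - (-5)| = 1 + 6 = 7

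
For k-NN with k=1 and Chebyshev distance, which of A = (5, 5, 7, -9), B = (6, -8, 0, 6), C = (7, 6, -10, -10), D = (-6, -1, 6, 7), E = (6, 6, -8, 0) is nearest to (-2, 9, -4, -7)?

Distances: d(A) = 11, d(B) = 17, d(C) = 9, d(D) = 14, d(E) = 8. Nearest: E = (6, 6, -8, 0) with distance 8.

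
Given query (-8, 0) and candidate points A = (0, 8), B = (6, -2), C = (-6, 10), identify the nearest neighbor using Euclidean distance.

Distances: d(A) ≈ 11.3137, d(B) ≈ 14.1421, d(C) ≈ 10.198. Nearest: C = (-6, 10) with distance 10.198.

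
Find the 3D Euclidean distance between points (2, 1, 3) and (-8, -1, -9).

√(Σ(x_i - y_i)²) = √((2 - (-8))² + (1 - (-1))² + (3 - (-9))²)
= √(10² + 2² + 12²) = √(100 + 4 + 144) = √248 ≈ 15.748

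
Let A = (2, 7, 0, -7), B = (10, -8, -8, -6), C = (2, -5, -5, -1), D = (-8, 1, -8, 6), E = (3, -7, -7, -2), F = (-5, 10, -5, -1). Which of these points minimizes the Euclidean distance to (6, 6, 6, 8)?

Distances: d(A) ≈ 16.6733, d(B) ≈ 24.5764, d(C) ≈ 18.412, d(D) ≈ 20.5183, d(E) ≈ 21.1424, d(F) ≈ 18.412. Nearest: A = (2, 7, 0, -7) with distance 16.6733.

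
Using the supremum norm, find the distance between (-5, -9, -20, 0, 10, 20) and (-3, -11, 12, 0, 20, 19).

max(|x_i - y_i|) = max(|-5 - (-3)|, |-9 - (-11)|, |-20 - 12|, |0 - 0|, |10 - 20|, |20 - 19|) = max(2, 2, 32, 0, 10, 1) = 32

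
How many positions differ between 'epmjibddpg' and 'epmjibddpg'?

Differing positions: none. Hamming distance = 0.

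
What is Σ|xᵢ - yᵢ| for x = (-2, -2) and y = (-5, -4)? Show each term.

Σ|x_i - y_i| = |-2 - (-5)| + |-2 - (-4)| = 3 + 2 = 5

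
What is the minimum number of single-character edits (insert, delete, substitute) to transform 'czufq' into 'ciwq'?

Let D[i][j] be the edit distance between the first i characters of 'czufq' and the first j characters of 'ciwq', with D[i][0] = i, D[0][j] = j, and D[i][j] = D[i-1][j-1] if the characters match, else 1 + min(D[i-1][j], D[i][j-1], D[i-1][j-1]). Filling the table (rows: prefixes of 'czufq', columns: prefixes of 'ciwq'):
     ε  c  i  w  q
  ε  0  1  2  3  4
  c  1  0  1  2  3
  z  2  1  1  2  3
  u  3  2  2  2  3
  f  4  3  3  3  3
  q  5  4  4  4  3
The bottom-right entry gives D[5][4] = 3, so no sequence of fewer than 3 edits works. Backtracking through the table gives one optimal edit sequence (3 edits):
  czufq → cufq (del z @2)
  cufq → cifq (sub u→i @2)
  cifq → ciwq (sub f→w @3)
Edit distance = 3.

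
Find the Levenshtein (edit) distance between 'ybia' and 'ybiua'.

Let D[i][j] be the edit distance between the first i characters of 'ybia' and the first j characters of 'ybiua', with D[i][0] = i, D[0][j] = j, and D[i][j] = D[i-1][j-1] if the characters match, else 1 + min(D[i-1][j], D[i][j-1], D[i-1][j-1]). Filling the table (rows: prefixes of 'ybia', columns: prefixes of 'ybiua'):
     ε  y  b  i  u  a
  ε  0  1  2  3  4  5
  y  1  0  1  2  3  4
  b  2  1  0  1  2  3
  i  3  2  1  0  1  2
  a  4  3  2  1  1  1
The bottom-right entry gives D[4][5] = 1, so no sequence of fewer than 1 edit works. Backtracking through the table gives one optimal edit sequence (1 edit):
  ybia → ybiua (ins u @4)
Edit distance = 1.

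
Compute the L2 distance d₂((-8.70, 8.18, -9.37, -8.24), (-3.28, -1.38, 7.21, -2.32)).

√(Σ(x_i - y_i)²) = √((-8.7 - (-3.28))² + (8.18 - (-1.38))² + (-9.37 - 7.21)² + (-8.24 - (-2.32))²)
= √((-5.42)² + 9.56² + (-16.58)² + (-5.92)²) = √(29.3764 + 91.3936 + 274.8964 + 35.0464) = √430.7128 ≈ 20.7536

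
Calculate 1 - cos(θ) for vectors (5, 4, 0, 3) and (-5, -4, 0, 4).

With u = (5, 4, 0, 3), v = (-5, -4, 0, 4):
u·v = 5·(-5) + 4·(-4) + 0·0 + 3·4 = (-25) + (-16) + 0 + 12 = -29.
|u| = √(5² + 4² + 0² + 3²) = √50, |v| = √((-5)² + (-4)² + 0² + 4²) = √57, so |u||v| = √(50·57) = √2850.
cos θ = (u·v)/(|u||v|) = -29/√2850 ≈ -0.5432
Cosine distance = 1 - cos θ ≈ 1 - (-0.5432) = 1.5432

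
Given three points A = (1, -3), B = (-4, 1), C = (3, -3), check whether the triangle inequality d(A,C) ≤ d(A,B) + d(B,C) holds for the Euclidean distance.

d(A,B) = √(5² + 4²) = √41 ≈ 6.4031, d(B,C) = √(7² + 4²) = √65 ≈ 8.0623, d(A,C) = √(2² + 0²) = √4 = 2.
d(A,C) = 2 ≤ 6.4031 + 8.0623 = 14.4654. Triangle inequality is satisfied.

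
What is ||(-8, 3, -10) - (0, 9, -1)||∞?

max(|x_i - y_i|) = max(|-8 - 0|, |3 - 9|, |-10 - (-1)|) = max(8, 6, 9) = 9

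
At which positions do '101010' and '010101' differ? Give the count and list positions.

Differing positions: 1, 2, 3, 4, 5, 6. Hamming distance = 6.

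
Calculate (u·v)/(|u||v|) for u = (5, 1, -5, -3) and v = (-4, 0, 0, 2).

With u = (5, 1, -5, -3), v = (-4, 0, 0, 2):
u·v = 5·(-4) + 1·0 + (-5)·0 + (-3)·2 = (-20) + 0 + 0 + (-6) = -26.
|u| = √(5² + 1² + (-5)² + (-3)²) = √60, |v| = √((-4)² + 0² + 0² + 2²) = √20, so |u||v| = √(60·20) = √1200.
cos θ = (u·v)/(|u||v|) = -26/√1200 ≈ -0.7506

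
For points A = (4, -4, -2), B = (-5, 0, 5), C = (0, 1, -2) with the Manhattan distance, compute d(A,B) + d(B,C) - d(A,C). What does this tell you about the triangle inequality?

d(A,B) = 9 + 4 + 7 = 20, d(B,C) = 5 + 1 + 7 = 13, d(A,C) = 4 + 5 + 0 = 9.
d(A,B) + d(B,C) - d(A,C) = 20 + 13 - 9 = 33 - 9 = 24. This is ≥ 0, so the triangle inequality holds for these points.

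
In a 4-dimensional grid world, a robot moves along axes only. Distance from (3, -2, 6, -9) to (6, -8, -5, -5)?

Σ|x_i - y_i| = |3 - 6| + |-2 - (-8)| + |6 - (-5)| + |-9 - (-5)| = 3 + 6 + 11 + 4 = 24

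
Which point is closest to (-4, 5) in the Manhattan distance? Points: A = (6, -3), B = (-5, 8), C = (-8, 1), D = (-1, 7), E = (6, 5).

Distances: d(A) = 18, d(B) = 4, d(C) = 8, d(D) = 5, d(E) = 10. Nearest: B = (-5, 8) with distance 4.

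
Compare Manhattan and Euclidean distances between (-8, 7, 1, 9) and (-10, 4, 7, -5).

L1 = |-8 - (-10)| + |7 - 4| + |1 - 7| + |9 - (-5)| = 2 + 3 + 6 + 14 = 25
L2 = √(2² + 3² + 6² + 14²) = √245 ≈ 15.6525
L1 ≥ L2 always (equality iff movement is along one axis); L1 > L2 here.
Ratio L1/L2 = 25/√245 ≈ 1.5972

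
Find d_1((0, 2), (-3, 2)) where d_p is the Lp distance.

Σ|x_i - y_i| = |0 - (-3)| + |2 - 2| = 3 + 0 = 3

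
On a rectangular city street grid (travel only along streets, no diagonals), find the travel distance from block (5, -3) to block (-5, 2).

Σ|x_i - y_i| = |5 - (-5)| + |-3 - 2| = 10 + 5 = 15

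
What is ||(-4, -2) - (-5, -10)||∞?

max(|x_i - y_i|) = max(|-4 - (-5)|, |-2 - (-10)|) = max(1, 8) = 8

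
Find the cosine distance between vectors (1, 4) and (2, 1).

With u = (1, 4), v = (2, 1):
u·v = 1·2 + 4·1 = 2 + 4 = 6.
|u| = √(1² + 4²) = √17, |v| = √(2² + 1²) = √5, so |u||v| = √(17·5) = √85.
cos θ = (u·v)/(|u||v|) = 6/√85 ≈ 0.6508
Cosine distance = 1 - cos θ ≈ 1 - 0.6508 = 0.3492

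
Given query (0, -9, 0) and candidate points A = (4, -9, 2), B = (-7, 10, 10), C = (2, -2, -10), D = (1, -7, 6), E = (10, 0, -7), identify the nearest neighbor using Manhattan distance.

Distances: d(A) = 6, d(B) = 36, d(C) = 19, d(D) = 9, d(E) = 26. Nearest: A = (4, -9, 2) with distance 6.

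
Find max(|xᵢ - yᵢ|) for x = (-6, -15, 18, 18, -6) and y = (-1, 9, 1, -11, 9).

max(|x_i - y_i|) = max(|-6 - (-1)|, |-15 - 9|, |18 - 1|, |18 - (-11)|, |-6 - 9|) = max(5, 24, 17, 29, 15) = 29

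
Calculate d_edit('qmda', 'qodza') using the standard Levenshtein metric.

Let D[i][j] be the edit distance between the first i characters of 'qmda' and the first j characters of 'qodza', with D[i][0] = i, D[0][j] = j, and D[i][j] = D[i-1][j-1] if the characters match, else 1 + min(D[i-1][j], D[i][j-1], D[i-1][j-1]). Filling the table (rows: prefixes of 'qmda', columns: prefixes of 'qodza'):
     ε  q  o  d  z  a
  ε  0  1  2  3  4  5
  q  1  0  1  2  3  4
  m  2  1  1  2  3  4
  d  3  2  2  1  2  3
  a  4  3  3  2  2  2
The bottom-right entry gives D[4][5] = 2, so no sequence of fewer than 2 edits works. Backtracking through the table gives one optimal edit sequence (2 edits):
  qmda → qoda (sub m→o @2)
  qoda → qodza (ins z @4)
Edit distance = 2.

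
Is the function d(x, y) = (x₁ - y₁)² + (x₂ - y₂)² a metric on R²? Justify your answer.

No. The squared Euclidean distance fails the triangle inequality. Counterexample: x = (0, 0), y = (5, 4), z = (10, 8). d(x,z) = 10² + 8² = 164, but d(x,y) + d(y,z) = (5² + 4²) + (5² + 4²) = 41 + 41 = 82. Since 164 > 82, the triangle inequality is violated. (Note: √d, the ordinary Euclidean distance, IS a metric.)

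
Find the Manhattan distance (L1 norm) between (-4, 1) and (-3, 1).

Σ|x_i - y_i| = |-4 - (-3)| + |1 - 1| = 1 + 0 = 1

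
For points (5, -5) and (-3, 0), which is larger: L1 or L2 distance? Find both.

L1 = |5 - (-3)| + |-5 - 0| = 8 + 5 = 13
L2 = √(8² + 5²) = √89 ≈ 9.434
L1 ≥ L2 always (equality iff movement is along one axis); L1 > L2 here.
Ratio L1/L2 = 13/√89 ≈ 1.378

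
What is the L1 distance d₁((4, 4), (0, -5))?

Σ|x_i - y_i| = |4 - 0| + |4 - (-5)| = 4 + 9 = 13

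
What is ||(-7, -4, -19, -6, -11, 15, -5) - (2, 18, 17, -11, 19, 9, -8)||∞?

max(|x_i - y_i|) = max(|-7 - 2|, |-4 - 18|, |-19 - 17|, |-6 - (-11)|, |-11 - 19|, |15 - 9|, |-5 - (-8)|) = max(9, 22, 36, 5, 30, 6, 3) = 36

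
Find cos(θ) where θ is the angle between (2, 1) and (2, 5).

With u = (2, 1), v = (2, 5):
u·v = 2·2 + 1·5 = 4 + 5 = 9.
|u| = √(2² + 1²) = √5, |v| = √(2² + 5²) = √29, so |u||v| = √(5·29) = √145.
cos θ = (u·v)/(|u||v|) = 9/√145 ≈ 0.7474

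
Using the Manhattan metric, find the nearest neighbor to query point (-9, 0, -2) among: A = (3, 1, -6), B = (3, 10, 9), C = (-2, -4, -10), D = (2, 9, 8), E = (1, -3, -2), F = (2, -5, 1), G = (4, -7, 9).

Distances: d(A) = 17, d(B) = 33, d(C) = 19, d(D) = 30, d(E) = 13, d(F) = 19, d(G) = 31. Nearest: E = (1, -3, -2) with distance 13.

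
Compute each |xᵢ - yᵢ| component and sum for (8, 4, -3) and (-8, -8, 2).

Σ|x_i - y_i| = |8 - (-8)| + |4 - (-8)| + |-3 - 2| = 16 + 12 + 5 = 33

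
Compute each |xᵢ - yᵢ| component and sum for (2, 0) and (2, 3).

Σ|x_i - y_i| = |2 - 2| + |0 - 3| = 0 + 3 = 3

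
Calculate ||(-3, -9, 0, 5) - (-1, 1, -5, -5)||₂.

√(Σ(x_i - y_i)²) = √((-3 - (-1))² + (-9 - 1)² + (0 - (-5))² + (5 - (-5))²)
= √((-2)² + (-10)² + 5² + 10²) = √(4 + 100 + 25 + 100) = √229 ≈ 15.1327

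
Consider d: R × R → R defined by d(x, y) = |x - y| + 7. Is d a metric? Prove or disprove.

No. d fails identity of indiscernibles (specifically d(x,x) = 0): d(-4, -4) = |-4 - (-4)| + 7 = 0 + 7 = 7 ≠ 0.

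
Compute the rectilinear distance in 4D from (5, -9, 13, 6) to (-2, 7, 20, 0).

Σ|x_i - y_i| = |5 - (-2)| + |-9 - 7| + |13 - 20| + |6 - 0| = 7 + 16 + 7 + 6 = 36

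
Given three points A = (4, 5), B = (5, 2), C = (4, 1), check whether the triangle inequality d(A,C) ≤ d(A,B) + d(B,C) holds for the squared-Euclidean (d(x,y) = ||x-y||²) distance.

d(A,B) = 1² + 3² = 10, d(B,C) = 1² + 1² = 2, d(A,C) = 0² + 4² = 16.
d(A,C) = 16 > 10 + 2 = 12. Triangle inequality is VIOLATED. (Squared-Euclidean is not a metric — this is a counterexample.)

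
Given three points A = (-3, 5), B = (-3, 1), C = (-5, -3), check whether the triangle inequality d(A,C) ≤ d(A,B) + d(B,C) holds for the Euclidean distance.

d(A,B) = √(0² + 4²) = √16 = 4, d(B,C) = √(2² + 4²) = √20 ≈ 4.4721, d(A,C) = √(2² + 8²) = √68 ≈ 8.2462.
d(A,C) ≈ 8.2462 ≤ 4 + 4.4721 = 8.4721. Triangle inequality is satisfied.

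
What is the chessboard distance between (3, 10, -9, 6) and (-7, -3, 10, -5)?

max(|x_i - y_i|) = max(|3 - (-7)|, |10 - (-3)|, |-9 - 10|, |6 - (-5)|) = max(10, 13, 19, 11) = 19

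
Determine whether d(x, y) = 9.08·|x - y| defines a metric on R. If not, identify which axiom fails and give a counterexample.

Yes. Since |x - y| is a metric on R and 9.08 > 0, the positive scalar multiple 9.08·|x - y| is also a metric: scaling by a positive constant preserves non-negativity, identity (d=0 ⟺ |x-y|=0 ⟺ x=y), symmetry, and the triangle inequality.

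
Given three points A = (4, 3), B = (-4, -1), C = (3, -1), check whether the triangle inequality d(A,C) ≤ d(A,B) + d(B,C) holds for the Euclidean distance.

d(A,B) = √(8² + 4²) = √80 ≈ 8.9443, d(B,C) = √(7² + 0²) = √49 = 7, d(A,C) = √(1² + 4²) = √17 ≈ 4.1231.
d(A,C) ≈ 4.1231 ≤ 8.9443 + 7 = 15.9443. Triangle inequality is satisfied.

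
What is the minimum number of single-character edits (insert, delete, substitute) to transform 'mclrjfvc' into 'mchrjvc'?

Let D[i][j] be the edit distance between the first i characters of 'mclrjfvc' and the first j characters of 'mchrjvc', with D[i][0] = i, D[0][j] = j, and D[i][j] = D[i-1][j-1] if the characters match, else 1 + min(D[i-1][j], D[i][j-1], D[i-1][j-1]). Filling the table (rows: prefixes of 'mclrjfvc', columns: prefixes of 'mchrjvc'):
     ε  m  c  h  r  j  v  c
  ε  0  1  2  3  4  5  6  7
  m  1  0  1  2  3  4  5  6
  c  2  1  0  1  2  3  4  5
  l  3  2  1  1  2  3  4  5
  r  4  3  2  2  1  2  3  4
  j  5  4  3  3  2  1  2  3
  f  6  5  4  4  3  2  2  3
  v  7  6  5  5  4  3  2  3
  c  8  7  6  6  5  4  3  2
The bottom-right entry gives D[8][7] = 2, so no sequence of fewer than 2 edits works. Backtracking through the table gives one optimal edit sequence (2 edits):
  mclrjfvc → mchrjfvc (sub l→h @3)
  mchrjfvc → mchrjvc (del f @6)
Edit distance = 2.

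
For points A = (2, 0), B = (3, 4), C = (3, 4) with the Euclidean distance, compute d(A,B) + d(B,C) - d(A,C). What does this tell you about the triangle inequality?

d(A,B) = √(1² + 4²) = √17 ≈ 4.1231, d(B,C) = √(0² + 0²) = √0 = 0, d(A,C) = √(1² + 4²) = √17 ≈ 4.1231.
d(A,B) + d(B,C) - d(A,C) = 4.1231 + 0 - 4.1231 = 4.1231 - 4.1231 = 0. This is ≥ 0, so the triangle inequality holds for these points.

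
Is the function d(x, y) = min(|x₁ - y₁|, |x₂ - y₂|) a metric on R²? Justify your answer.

No. d fails identity of indiscernibles: take x = (0, 0) and y = (0, 8). Then d(x,y) = min(|0 - 0|, |0 - 8|) = min(0, 8) = 0, yet x ≠ y.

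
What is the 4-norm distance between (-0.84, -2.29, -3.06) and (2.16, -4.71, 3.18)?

(Σ|x_i - y_i|^4)^(1/4) = (|-0.84 - 2.16|^4 + |-2.29 - (-4.71)|^4 + |-3.06 - 3.18|^4)^(1/4)
= (3^4 + 2.42^4 + 6.24^4)^(1/4) ≈ (81 + 34.2974 + 1516.1367)^(1/4) = (1631.4341)^(1/4) ≈ 6.3554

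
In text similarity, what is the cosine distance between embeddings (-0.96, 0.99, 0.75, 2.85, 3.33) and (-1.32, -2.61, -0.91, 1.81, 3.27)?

With u = (-0.96, 0.99, 0.75, 2.85, 3.33), v = (-1.32, -2.61, -0.91, 1.81, 3.27):
u·v = (-0.96)·(-1.32) + 0.99·(-2.61) + 0.75·(-0.91) + 2.85·1.81 + 3.33·3.27 = 1.2672 + (-2.5839) + (-0.6825) + 5.1585 + 10.8891 = 14.0484.
|u| = √((-0.96)² + 0.99² + 0.75² + 2.85² + 3.33²) = √(0.9216 + 0.9801 + 0.5625 + 8.1225 + 11.0889) = √21.6756, |v| = √((-1.32)² + (-2.61)² + (-0.91)² + 1.81² + 3.27²) = √(1.7424 + 6.8121 + 0.8281 + 3.2761 + 10.6929) = √23.3516.
cos θ = (u·v)/(|u||v|) = 14.0484/(√21.6756·√23.3516) ≈ 0.6244
Cosine distance = 1 - cos θ ≈ 1 - 0.6244 = 0.3756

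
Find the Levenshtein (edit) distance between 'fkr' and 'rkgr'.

Let D[i][j] be the edit distance between the first i characters of 'fkr' and the first j characters of 'rkgr', with D[i][0] = i, D[0][j] = j, and D[i][j] = D[i-1][j-1] if the characters match, else 1 + min(D[i-1][j], D[i][j-1], D[i-1][j-1]). Filling the table (rows: prefixes of 'fkr', columns: prefixes of 'rkgr'):
     ε  r  k  g  r
  ε  0  1  2  3  4
  f  1  1  2  3  4
  k  2  2  1  2  3
  r  3  2  2  2  2
The bottom-right entry gives D[3][4] = 2, so no sequence of fewer than 2 edits works. Backtracking through the table gives one optimal edit sequence (2 edits):
  fkr → rkr (sub f→r @1)
  rkr → rkgr (ins g @3)
Edit distance = 2.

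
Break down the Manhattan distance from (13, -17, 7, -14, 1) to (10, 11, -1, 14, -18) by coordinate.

Σ|x_i - y_i| = |13 - 10| + |-17 - 11| + |7 - (-1)| + |-14 - 14| + |1 - (-18)| = 3 + 28 + 8 + 28 + 19 = 86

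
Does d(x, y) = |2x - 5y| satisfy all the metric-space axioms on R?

No. d fails symmetry: d(6, 4) = |2·6 - 5·4| = |-8| = 8, but d(4, 6) = |2·4 - 5·6| = |-22| = 22. Since 8 ≠ 22, d(x,y) ≠ d(y,x) in general.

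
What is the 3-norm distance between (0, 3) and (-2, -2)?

(Σ|x_i - y_i|^3)^(1/3) = (|0 - (-2)|^3 + |3 - (-2)|^3)^(1/3)
= (2^3 + 5^3)^(1/3) = (8 + 125)^(1/3) = (133)^(1/3) ≈ 5.1045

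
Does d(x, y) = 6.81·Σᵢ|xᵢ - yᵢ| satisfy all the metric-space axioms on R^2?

Yes. The L1 (Manhattan) norm induces a metric on R^2, and multiplying a metric by a positive constant 6.81 > 0 preserves all four axioms: non-negativity (6.81·||x-y|| ≥ 0), identity (6.81·||x-y|| = 0 ⟺ ||x-y|| = 0 ⟺ x = y), symmetry (||x-y|| = ||y-x||), and the triangle inequality (6.81·||x-z|| ≤ 6.81·||x-y|| + 6.81·||y-z||). So d is a metric.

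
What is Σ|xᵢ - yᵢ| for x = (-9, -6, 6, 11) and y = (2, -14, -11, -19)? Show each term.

Σ|x_i - y_i| = |-9 - 2| + |-6 - (-14)| + |6 - (-11)| + |11 - (-19)| = 11 + 8 + 17 + 30 = 66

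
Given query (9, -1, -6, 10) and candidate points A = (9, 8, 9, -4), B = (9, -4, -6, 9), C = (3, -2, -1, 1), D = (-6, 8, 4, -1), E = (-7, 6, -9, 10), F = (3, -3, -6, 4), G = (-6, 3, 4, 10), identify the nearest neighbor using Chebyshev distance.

Distances: d(A) = 15, d(B) = 3, d(C) = 9, d(D) = 15, d(E) = 16, d(F) = 6, d(G) = 15. Nearest: B = (9, -4, -6, 9) with distance 3.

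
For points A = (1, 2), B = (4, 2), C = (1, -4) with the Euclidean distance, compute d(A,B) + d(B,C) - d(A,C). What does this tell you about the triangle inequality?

d(A,B) = √(3² + 0²) = √9 = 3, d(B,C) = √(3² + 6²) = √45 ≈ 6.7082, d(A,C) = √(0² + 6²) = √36 = 6.
d(A,B) + d(B,C) - d(A,C) = 3 + 6.7082 - 6 = 9.7082 - 6 = 3.7082 (to 4 decimal places). This is ≥ 0, so the triangle inequality holds for these points.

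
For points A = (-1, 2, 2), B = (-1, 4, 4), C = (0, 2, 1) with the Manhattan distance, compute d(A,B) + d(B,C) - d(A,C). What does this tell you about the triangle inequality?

d(A,B) = 0 + 2 + 2 = 4, d(B,C) = 1 + 2 + 3 = 6, d(A,C) = 1 + 0 + 1 = 2.
d(A,B) + d(B,C) - d(A,C) = 4 + 6 - 2 = 10 - 2 = 8. This is ≥ 0, so the triangle inequality holds for these points.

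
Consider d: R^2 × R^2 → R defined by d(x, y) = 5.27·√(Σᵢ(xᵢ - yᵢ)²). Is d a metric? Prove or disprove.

Yes. The L2 (Euclidean) norm induces a metric on R^2, and multiplying a metric by a positive constant 5.27 > 0 preserves all four axioms: non-negativity (5.27·||x-y|| ≥ 0), identity (5.27·||x-y|| = 0 ⟺ ||x-y|| = 0 ⟺ x = y), symmetry (||x-y|| = ||y-x||), and the triangle inequality (5.27·||x-z|| ≤ 5.27·||x-y|| + 5.27·||y-z||). So d is a metric.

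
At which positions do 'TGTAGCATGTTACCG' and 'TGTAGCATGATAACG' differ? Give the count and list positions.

Differing positions: 10, 13. Hamming distance = 2.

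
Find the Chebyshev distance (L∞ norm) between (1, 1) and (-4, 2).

max(|x_i - y_i|) = max(|1 - (-4)|, |1 - 2|) = max(5, 1) = 5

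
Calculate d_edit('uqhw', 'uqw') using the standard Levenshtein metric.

Let D[i][j] be the edit distance between the first i characters of 'uqhw' and the first j characters of 'uqw', with D[i][0] = i, D[0][j] = j, and D[i][j] = D[i-1][j-1] if the characters match, else 1 + min(D[i-1][j], D[i][j-1], D[i-1][j-1]). Filling the table (rows: prefixes of 'uqhw', columns: prefixes of 'uqw'):
     ε  u  q  w
  ε  0  1  2  3
  u  1  0  1  2
  q  2  1  0  1
  h  3  2  1  1
  w  4  3  2  1
The bottom-right entry gives D[4][3] = 1, so no sequence of fewer than 1 edit works. Backtracking through the table gives one optimal edit sequence (1 edit):
  uqhw → uqw (del h @3)
Edit distance = 1.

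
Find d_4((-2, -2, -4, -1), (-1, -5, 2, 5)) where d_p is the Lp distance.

(Σ|x_i - y_i|^4)^(1/4) = (|-2 - (-1)|^4 + |-2 - (-5)|^4 + |-4 - 2|^4 + |-1 - 5|^4)^(1/4)
= (1^4 + 3^4 + 6^4 + 6^4)^(1/4) = (1 + 81 + 1296 + 1296)^(1/4) = (2674)^(1/4) ≈ 7.191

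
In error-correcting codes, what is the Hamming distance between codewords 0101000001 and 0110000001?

Differing positions: 3, 4. Hamming distance = 2.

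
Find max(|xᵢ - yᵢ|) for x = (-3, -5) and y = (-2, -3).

max(|x_i - y_i|) = max(|-3 - (-2)|, |-5 - (-3)|) = max(1, 2) = 2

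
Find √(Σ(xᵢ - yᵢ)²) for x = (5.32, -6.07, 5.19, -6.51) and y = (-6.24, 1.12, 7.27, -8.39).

√(Σ(x_i - y_i)²) = √((5.32 - (-6.24))² + (-6.07 - 1.12)² + (5.19 - 7.27)² + (-6.51 - (-8.39))²)
= √(11.56² + (-7.19)² + (-2.08)² + 1.88²) = √(133.6336 + 51.6961 + 4.3264 + 3.5344) = √193.1905 ≈ 13.8993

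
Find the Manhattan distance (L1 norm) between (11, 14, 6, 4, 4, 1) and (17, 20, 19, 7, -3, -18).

Σ|x_i - y_i| = |11 - 17| + |14 - 20| + |6 - 19| + |4 - 7| + |4 - (-3)| + |1 - (-18)| = 6 + 6 + 13 + 3 + 7 + 19 = 54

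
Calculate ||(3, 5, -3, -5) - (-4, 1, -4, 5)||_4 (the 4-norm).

(Σ|x_i - y_i|^4)^(1/4) = (|3 - (-4)|^4 + |5 - 1|^4 + |-3 - (-4)|^4 + |-5 - 5|^4)^(1/4)
= (7^4 + 4^4 + 1^4 + 10^4)^(1/4) = (2401 + 256 + 1 + 10000)^(1/4) = (12658)^(1/4) ≈ 10.607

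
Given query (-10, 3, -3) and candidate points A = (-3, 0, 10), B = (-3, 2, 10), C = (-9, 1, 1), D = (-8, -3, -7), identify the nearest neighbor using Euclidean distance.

Distances: d(A) ≈ 15.0665, d(B) ≈ 14.7986, d(C) ≈ 4.5826, d(D) ≈ 7.4833. Nearest: C = (-9, 1, 1) with distance 4.5826.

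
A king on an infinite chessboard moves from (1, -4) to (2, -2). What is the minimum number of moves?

max(|x_i - y_i|) = max(|1 - 2|, |-4 - (-2)|) = max(1, 2) = 2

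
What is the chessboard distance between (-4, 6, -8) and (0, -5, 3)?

max(|x_i - y_i|) = max(|-4 - 0|, |6 - (-5)|, |-8 - 3|) = max(4, 11, 11) = 11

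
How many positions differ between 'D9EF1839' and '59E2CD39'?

Differing positions: 1, 4, 5, 6. Hamming distance = 4.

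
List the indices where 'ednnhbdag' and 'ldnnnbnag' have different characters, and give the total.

Differing positions: 1, 5, 7. Hamming distance = 3.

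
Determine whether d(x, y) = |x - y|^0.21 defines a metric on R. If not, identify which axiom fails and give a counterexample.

Yes. With 0 < p = 0.21 ≤ 1, d(x,y) = |x-y|^0.21 is a metric on R. Non-negativity and symmetry are immediate; |x-y|^0.21 = 0 ⟺ |x-y| = 0 ⟺ x = y. For the triangle inequality, the function t ↦ t^0.21 is subadditive on [0,∞) when p ≤ 1, so |x-z|^0.21 ≤ (|x-y| + |y-z|)^0.21 ≤ |x-y|^0.21 + |y-z|^0.21.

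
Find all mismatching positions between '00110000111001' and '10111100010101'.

Differing positions: 1, 5, 6, 9, 11, 12. Hamming distance = 6.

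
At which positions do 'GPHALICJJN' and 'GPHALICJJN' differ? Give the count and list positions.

Differing positions: none. Hamming distance = 0.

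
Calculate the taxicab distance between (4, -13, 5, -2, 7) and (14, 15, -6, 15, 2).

Σ|x_i - y_i| = |4 - 14| + |-13 - 15| + |5 - (-6)| + |-2 - 15| + |7 - 2| = 10 + 28 + 11 + 17 + 5 = 71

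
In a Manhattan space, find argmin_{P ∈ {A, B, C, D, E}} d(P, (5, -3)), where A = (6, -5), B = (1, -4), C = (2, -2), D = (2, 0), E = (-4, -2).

Distances: d(A) = 3, d(B) = 5, d(C) = 4, d(D) = 6, d(E) = 10. Nearest: A = (6, -5) with distance 3.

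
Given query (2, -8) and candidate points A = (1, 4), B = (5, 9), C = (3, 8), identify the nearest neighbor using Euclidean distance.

Distances: d(A) ≈ 12.0416, d(B) ≈ 17.2627, d(C) ≈ 16.0312. Nearest: A = (1, 4) with distance 12.0416.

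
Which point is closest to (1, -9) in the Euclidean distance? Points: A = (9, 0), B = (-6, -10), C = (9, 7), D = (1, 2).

Distances: d(A) ≈ 12.0416, d(B) ≈ 7.0711, d(C) ≈ 17.8885, d(D) = 11. Nearest: B = (-6, -10) with distance 7.0711.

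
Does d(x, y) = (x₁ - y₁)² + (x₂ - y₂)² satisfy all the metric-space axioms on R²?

No. The squared Euclidean distance fails the triangle inequality. Counterexample: x = (0, 0), y = (3, 4), z = (6, 8). d(x,z) = 6² + 8² = 100, but d(x,y) + d(y,z) = (3² + 4²) + (3² + 4²) = 25 + 25 = 50. Since 100 > 50, the triangle inequality is violated. (Note: √d, the ordinary Euclidean distance, IS a metric.)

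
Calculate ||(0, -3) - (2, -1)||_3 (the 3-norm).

(Σ|x_i - y_i|^3)^(1/3) = (|0 - 2|^3 + |-3 - (-1)|^3)^(1/3)
= (2^3 + 2^3)^(1/3) = (8 + 8)^(1/3) = (16)^(1/3) ≈ 2.5198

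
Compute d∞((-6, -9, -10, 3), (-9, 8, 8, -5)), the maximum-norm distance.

max(|x_i - y_i|) = max(|-6 - (-9)|, |-9 - 8|, |-10 - 8|, |3 - (-5)|) = max(3, 17, 18, 8) = 18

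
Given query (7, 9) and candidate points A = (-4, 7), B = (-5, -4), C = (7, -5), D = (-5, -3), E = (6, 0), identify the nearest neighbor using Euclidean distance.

Distances: d(A) ≈ 11.1803, d(B) ≈ 17.6918, d(C) = 14, d(D) ≈ 16.9706, d(E) ≈ 9.0554. Nearest: E = (6, 0) with distance 9.0554.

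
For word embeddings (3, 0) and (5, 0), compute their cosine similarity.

With u = (3, 0), v = (5, 0):
u·v = 3·5 + 0·0 = 15 + 0 = 15.
|u| = √(3² + 0²) = √9, |v| = √(5² + 0²) = √25, so |u||v| = √(9·25) = √225 = 15.
cos θ = (u·v)/(|u||v|) = 15/15 = 1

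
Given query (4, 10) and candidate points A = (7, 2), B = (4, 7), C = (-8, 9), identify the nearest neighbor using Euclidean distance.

Distances: d(A) ≈ 8.544, d(B) = 3, d(C) ≈ 12.0416. Nearest: B = (4, 7) with distance 3.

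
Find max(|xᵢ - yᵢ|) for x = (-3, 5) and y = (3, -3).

max(|x_i - y_i|) = max(|-3 - 3|, |5 - (-3)|) = max(6, 8) = 8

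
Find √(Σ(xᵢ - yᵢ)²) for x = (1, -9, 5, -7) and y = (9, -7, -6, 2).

√(Σ(x_i - y_i)²) = √((1 - 9)² + (-9 - (-7))² + (5 - (-6))² + (-7 - 2)²)
= √((-8)² + (-2)² + 11² + (-9)²) = √(64 + 4 + 121 + 81) = √270 ≈ 16.4317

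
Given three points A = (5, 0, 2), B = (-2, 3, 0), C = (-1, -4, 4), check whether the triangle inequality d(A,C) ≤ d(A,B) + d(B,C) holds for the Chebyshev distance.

d(A,B) = max(7, 3, 2) = 7, d(B,C) = max(1, 7, 4) = 7, d(A,C) = max(6, 4, 2) = 6.
d(A,C) = 6 ≤ 7 + 7 = 14. Triangle inequality is satisfied.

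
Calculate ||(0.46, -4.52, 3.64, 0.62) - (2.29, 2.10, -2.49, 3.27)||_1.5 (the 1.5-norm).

(Σ|x_i - y_i|^1.5)^(1/1.5) = (|0.46 - 2.29|^1.5 + |-4.52 - 2.1|^1.5 + |3.64 - (-2.49)|^1.5 + |0.62 - 3.27|^1.5)^(1/1.5)
= (1.83^1.5 + 6.62^1.5 + 6.13^1.5 + 2.65^1.5)^(1/1.5) ≈ (2.4756 + 17.0328 + 15.1772 + 4.3139)^(1/1.5) = (38.9995)^(1/1.5) ≈ 11.5002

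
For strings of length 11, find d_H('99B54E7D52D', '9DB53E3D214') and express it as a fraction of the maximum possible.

Differing positions: 2, 5, 7, 9, 10, 11. Hamming distance = 6. The maximum possible Hamming distance for length-11 strings is 11, so d_H/11 = 6/11 ≈ 0.5455.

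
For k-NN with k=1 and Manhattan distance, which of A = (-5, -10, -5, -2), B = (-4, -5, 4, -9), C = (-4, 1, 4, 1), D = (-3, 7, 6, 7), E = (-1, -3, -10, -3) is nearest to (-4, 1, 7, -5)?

Distances: d(A) = 27, d(B) = 13, d(C) = 9, d(D) = 20, d(E) = 26. Nearest: C = (-4, 1, 4, 1) with distance 9.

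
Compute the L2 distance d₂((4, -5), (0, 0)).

√(Σ(x_i - y_i)²) = √((4 - 0)² + (-5 - 0)²)
= √(4² + (-5)²) = √(16 + 25) = √41 ≈ 6.4031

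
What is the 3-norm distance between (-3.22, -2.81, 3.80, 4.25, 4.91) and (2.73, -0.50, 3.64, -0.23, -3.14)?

(Σ|x_i - y_i|^3)^(1/3) = (|-3.22 - 2.73|^3 + |-2.81 - (-0.5)|^3 + |3.8 - 3.64|^3 + |4.25 - (-0.23)|^3 + |4.91 - (-3.14)|^3)^(1/3)
= (5.95^3 + 2.31^3 + 0.16^3 + 4.48^3 + 8.05^3)^(1/3) ≈ (210.6449 + 12.3264 + 0.0041 + 89.9154 + 521.6601)^(1/3) = (834.5509)^(1/3) ≈ 9.4149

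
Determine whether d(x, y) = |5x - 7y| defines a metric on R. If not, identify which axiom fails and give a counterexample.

No. d fails symmetry: d(6, 3) = |5·6 - 7·3| = |9| = 9, but d(3, 6) = |5·3 - 7·6| = |-27| = 27. Since 9 ≠ 27, d(x,y) ≠ d(y,x) in general.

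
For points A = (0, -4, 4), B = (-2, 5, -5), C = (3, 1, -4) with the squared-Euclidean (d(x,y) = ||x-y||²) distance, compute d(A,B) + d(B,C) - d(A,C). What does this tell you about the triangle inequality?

d(A,B) = 2² + 9² + 9² = 166, d(B,C) = 5² + 4² + 1² = 42, d(A,C) = 3² + 5² + 8² = 98.
d(A,B) + d(B,C) - d(A,C) = 166 + 42 - 98 = 208 - 98 = 110. This is ≥ 0, so the triangle inequality holds for these points.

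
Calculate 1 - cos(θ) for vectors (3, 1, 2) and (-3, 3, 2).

With u = (3, 1, 2), v = (-3, 3, 2):
u·v = 3·(-3) + 1·3 + 2·2 = (-9) + 3 + 4 = -2.
|u| = √(3² + 1² + 2²) = √14, |v| = √((-3)² + 3² + 2²) = √22, so |u||v| = √(14·22) = √308.
cos θ = (u·v)/(|u||v|) = -2/√308 ≈ -0.114
Cosine distance = 1 - cos θ ≈ 1 - (-0.114) = 1.114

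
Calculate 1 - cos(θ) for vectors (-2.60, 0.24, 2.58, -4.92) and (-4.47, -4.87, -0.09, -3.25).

With u = (-2.60, 0.24, 2.58, -4.92), v = (-4.47, -4.87, -0.09, -3.25):
u·v = (-2.6)·(-4.47) + 0.24·(-4.87) + 2.58·(-0.09) + (-4.92)·(-3.25) = 11.622 + (-1.1688) + (-0.2322) + 15.99 = 26.211.
|u| = √((-2.6)² + 0.24² + 2.58² + (-4.92)²) = √(6.76 + 0.0576 + 6.6564 + 24.2064) = √37.6804, |v| = √((-4.47)² + (-4.87)² + (-0.09)² + (-3.25)²) = √(19.9809 + 23.7169 + 0.0081 + 10.5625) = √54.2684.
cos θ = (u·v)/(|u||v|) = 26.211/(√37.6804·√54.2684) ≈ 0.5796
Cosine distance = 1 - cos θ ≈ 1 - 0.5796 = 0.4204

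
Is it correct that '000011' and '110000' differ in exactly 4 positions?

Differing positions: 1, 2, 5, 6. Hamming distance = 4, so the claim is true.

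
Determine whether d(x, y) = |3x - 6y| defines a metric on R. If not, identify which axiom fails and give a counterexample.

No. d fails symmetry: d(8, 7) = |3·8 - 6·7| = |-18| = 18, but d(7, 8) = |3·7 - 6·8| = |-27| = 27. Since 18 ≠ 27, d(x,y) ≠ d(y,x) in general.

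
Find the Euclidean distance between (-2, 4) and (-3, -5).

√(Σ(x_i - y_i)²) = √((-2 - (-3))² + (4 - (-5))²)
= √(1² + 9²) = √(1 + 81) = √82 ≈ 9.0554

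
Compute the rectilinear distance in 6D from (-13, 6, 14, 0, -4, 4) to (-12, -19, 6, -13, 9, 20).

Σ|x_i - y_i| = |-13 - (-12)| + |6 - (-19)| + |14 - 6| + |0 - (-13)| + |-4 - 9| + |4 - 20| = 1 + 25 + 8 + 13 + 13 + 16 = 76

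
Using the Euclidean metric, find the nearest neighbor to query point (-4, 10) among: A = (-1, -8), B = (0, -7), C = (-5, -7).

Distances: d(A) ≈ 18.2483, d(B) ≈ 17.4642, d(C) ≈ 17.0294. Nearest: C = (-5, -7) with distance 17.0294.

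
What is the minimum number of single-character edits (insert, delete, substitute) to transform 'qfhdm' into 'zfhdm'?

Let D[i][j] be the edit distance between the first i characters of 'qfhdm' and the first j characters of 'zfhdm', with D[i][0] = i, D[0][j] = j, and D[i][j] = D[i-1][j-1] if the characters match, else 1 + min(D[i-1][j], D[i][j-1], D[i-1][j-1]). Filling the table (rows: prefixes of 'qfhdm', columns: prefixes of 'zfhdm'):
     ε  z  f  h  d  m
  ε  0  1  2  3  4  5
  q  1  1  2  3  4  5
  f  2  2  1  2  3  4
  h  3  3  2  1  2  3
  d  4  4  3  2  1  2
  m  5  5  4  3  2  1
The bottom-right entry gives D[5][5] = 1, so no sequence of fewer than 1 edit works. Backtracking through the table gives one optimal edit sequence (1 edit):
  qfhdm → zfhdm (sub q→z @1)
Edit distance = 1.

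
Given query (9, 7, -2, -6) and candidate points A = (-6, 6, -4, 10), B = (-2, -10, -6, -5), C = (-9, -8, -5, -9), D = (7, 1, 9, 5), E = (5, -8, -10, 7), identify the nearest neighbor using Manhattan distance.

Distances: d(A) = 34, d(B) = 33, d(C) = 39, d(D) = 30, d(E) = 40. Nearest: D = (7, 1, 9, 5) with distance 30.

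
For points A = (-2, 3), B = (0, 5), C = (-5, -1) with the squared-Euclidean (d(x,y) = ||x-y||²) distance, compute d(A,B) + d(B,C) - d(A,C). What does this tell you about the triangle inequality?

d(A,B) = 2² + 2² = 8, d(B,C) = 5² + 6² = 61, d(A,C) = 3² + 4² = 25.
d(A,B) + d(B,C) - d(A,C) = 8 + 61 - 25 = 69 - 25 = 44. This is ≥ 0, so the triangle inequality holds for these points.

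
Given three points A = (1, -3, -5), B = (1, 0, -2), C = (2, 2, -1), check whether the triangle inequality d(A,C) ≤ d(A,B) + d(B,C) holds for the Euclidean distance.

d(A,B) = √(0² + 3² + 3²) = √18 ≈ 4.2426, d(B,C) = √(1² + 2² + 1²) = √6 ≈ 2.4495, d(A,C) = √(1² + 5² + 4²) = √42 ≈ 6.4807.
d(A,C) ≈ 6.4807 ≤ 4.2426 + 2.4495 = 6.6921. Triangle inequality is satisfied.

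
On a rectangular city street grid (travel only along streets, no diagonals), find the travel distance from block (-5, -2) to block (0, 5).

Σ|x_i - y_i| = |-5 - 0| + |-2 - 5| = 5 + 7 = 12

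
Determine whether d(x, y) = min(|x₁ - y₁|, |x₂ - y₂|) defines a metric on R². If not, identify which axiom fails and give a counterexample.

No. d fails identity of indiscernibles: take x = (0, 0) and y = (0, 3). Then d(x,y) = min(|0 - 0|, |0 - 3|) = min(0, 3) = 0, yet x ≠ y.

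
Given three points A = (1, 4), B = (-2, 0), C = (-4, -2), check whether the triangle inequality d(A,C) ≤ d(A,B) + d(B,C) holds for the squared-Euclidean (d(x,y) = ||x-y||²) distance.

d(A,B) = 3² + 4² = 25, d(B,C) = 2² + 2² = 8, d(A,C) = 5² + 6² = 61.
d(A,C) = 61 > 25 + 8 = 33. Triangle inequality is VIOLATED. (Squared-Euclidean is not a metric — this is a counterexample.)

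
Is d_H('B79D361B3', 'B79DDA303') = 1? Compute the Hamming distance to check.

Differing positions: 5, 6, 7, 8. Hamming distance = 4, so the claim that d_H = 1 is false.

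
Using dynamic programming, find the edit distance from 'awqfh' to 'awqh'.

Let D[i][j] be the edit distance between the first i characters of 'awqfh' and the first j characters of 'awqh', with D[i][0] = i, D[0][j] = j, and D[i][j] = D[i-1][j-1] if the characters match, else 1 + min(D[i-1][j], D[i][j-1], D[i-1][j-1]). Filling the table (rows: prefixes of 'awqfh', columns: prefixes of 'awqh'):
     ε  a  w  q  h
  ε  0  1  2  3  4
  a  1  0  1  2  3
  w  2  1  0  1  2
  q  3  2  1  0  1
  f  4  3  2  1  1
  h  5  4  3  2  1
The bottom-right entry gives D[5][4] = 1, so no sequence of fewer than 1 edit works. Backtracking through the table gives one optimal edit sequence (1 edit):
  awqfh → awqh (del f @4)
Edit distance = 1.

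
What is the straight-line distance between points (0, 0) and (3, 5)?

√(Σ(x_i - y_i)²) = √((0 - 3)² + (0 - 5)²)
= √((-3)² + (-5)²) = √(9 + 25) = √34 ≈ 5.831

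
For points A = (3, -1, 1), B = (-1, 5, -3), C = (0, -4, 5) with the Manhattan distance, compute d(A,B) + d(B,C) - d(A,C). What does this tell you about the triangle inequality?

d(A,B) = 4 + 6 + 4 = 14, d(B,C) = 1 + 9 + 8 = 18, d(A,C) = 3 + 3 + 4 = 10.
d(A,B) + d(B,C) - d(A,C) = 14 + 18 - 10 = 32 - 10 = 22. This is ≥ 0, so the triangle inequality holds for these points.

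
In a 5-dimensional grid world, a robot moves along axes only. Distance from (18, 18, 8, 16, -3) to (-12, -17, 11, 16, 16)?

Σ|x_i - y_i| = |18 - (-12)| + |18 - (-17)| + |8 - 11| + |16 - 16| + |-3 - 16| = 30 + 35 + 3 + 0 + 19 = 87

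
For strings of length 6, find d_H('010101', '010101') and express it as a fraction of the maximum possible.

Differing positions: none. Hamming distance = 0. The maximum possible Hamming distance for length-6 strings is 6, so d_H/6 = 0/6 = 0.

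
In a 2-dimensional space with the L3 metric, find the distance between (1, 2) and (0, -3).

(Σ|x_i - y_i|^3)^(1/3) = (|1 - 0|^3 + |2 - (-3)|^3)^(1/3)
= (1^3 + 5^3)^(1/3) = (1 + 125)^(1/3) = (126)^(1/3) ≈ 5.0133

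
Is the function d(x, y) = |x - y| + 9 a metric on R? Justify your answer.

No. d fails identity of indiscernibles (specifically d(x,x) = 0): d(5, 5) = |5 - 5| + 9 = 0 + 9 = 9 ≠ 0.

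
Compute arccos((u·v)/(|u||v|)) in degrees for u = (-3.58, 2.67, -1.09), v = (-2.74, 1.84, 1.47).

With u = (-3.58, 2.67, -1.09), v = (-2.74, 1.84, 1.47):
u·v = (-3.58)·(-2.74) + 2.67·1.84 + (-1.09)·1.47 = 9.8092 + 4.9128 + (-1.6023) = 13.1197.
|u| = √((-3.58)² + 2.67² + (-1.09)²) = √(12.8164 + 7.1289 + 1.1881) = √21.1334, |v| = √((-2.74)² + 1.84² + 1.47²) = √(7.5076 + 3.3856 + 2.1609) = √13.0541.
cos θ = (u·v)/(|u||v|) = 13.1197/(√21.1334·√13.0541) ≈ 0.789888
θ = arccos(0.789888) ≈ 37.82°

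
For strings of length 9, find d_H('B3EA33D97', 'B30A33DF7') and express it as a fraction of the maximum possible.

Differing positions: 3, 8. Hamming distance = 2. The maximum possible Hamming distance for length-9 strings is 9, so d_H/9 = 2/9 ≈ 0.2222.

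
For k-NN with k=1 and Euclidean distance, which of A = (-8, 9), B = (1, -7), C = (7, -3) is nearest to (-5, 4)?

Distances: d(A) ≈ 5.831, d(B) ≈ 12.53, d(C) ≈ 13.8924. Nearest: A = (-8, 9) with distance 5.831.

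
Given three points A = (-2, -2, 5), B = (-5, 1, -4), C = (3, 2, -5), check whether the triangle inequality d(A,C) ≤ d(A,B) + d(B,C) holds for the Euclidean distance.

d(A,B) = √(3² + 3² + 9²) = √99 ≈ 9.9499, d(B,C) = √(8² + 1² + 1²) = √66 ≈ 8.124, d(A,C) = √(5² + 4² + 10²) = √141 ≈ 11.8743.
d(A,C) ≈ 11.8743 ≤ 9.9499 + 8.124 = 18.0739. Triangle inequality is satisfied.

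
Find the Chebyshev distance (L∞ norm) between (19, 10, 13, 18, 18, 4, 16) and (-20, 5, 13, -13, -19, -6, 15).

max(|x_i - y_i|) = max(|19 - (-20)|, |10 - 5|, |13 - 13|, |18 - (-13)|, |18 - (-19)|, |4 - (-6)|, |16 - 15|) = max(39, 5, 0, 31, 37, 10, 1) = 39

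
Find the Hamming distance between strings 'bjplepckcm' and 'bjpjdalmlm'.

Differing positions: 4, 5, 6, 7, 8, 9. Hamming distance = 6.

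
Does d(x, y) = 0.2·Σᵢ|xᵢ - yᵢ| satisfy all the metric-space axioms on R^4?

Yes. The L1 (Manhattan) norm induces a metric on R^4, and multiplying a metric by a positive constant 0.2 > 0 preserves all four axioms: non-negativity (0.2·||x-y|| ≥ 0), identity (0.2·||x-y|| = 0 ⟺ ||x-y|| = 0 ⟺ x = y), symmetry (||x-y|| = ||y-x||), and the triangle inequality (0.2·||x-z|| ≤ 0.2·||x-y|| + 0.2·||y-z||). So d is a metric.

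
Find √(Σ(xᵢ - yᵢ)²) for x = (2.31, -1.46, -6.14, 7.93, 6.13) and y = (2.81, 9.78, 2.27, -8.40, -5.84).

√(Σ(x_i - y_i)²) = √((2.31 - 2.81)² + (-1.46 - 9.78)² + (-6.14 - 2.27)² + (7.93 - (-8.4))² + (6.13 - (-5.84))²)
= √((-0.5)² + (-11.24)² + (-8.41)² + 16.33² + 11.97²) = √(0.25 + 126.3376 + 70.7281 + 266.6689 + 143.2809) = √607.2655 ≈ 24.6428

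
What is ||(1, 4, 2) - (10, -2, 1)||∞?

max(|x_i - y_i|) = max(|1 - 10|, |4 - (-2)|, |2 - 1|) = max(9, 6, 1) = 9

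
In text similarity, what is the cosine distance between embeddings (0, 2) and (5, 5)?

With u = (0, 2), v = (5, 5):
u·v = 0·5 + 2·5 = 0 + 10 = 10.
|u| = √(0² + 2²) = √4, |v| = √(5² + 5²) = √50, so |u||v| = √(4·50) = √200.
cos θ = (u·v)/(|u||v|) = 10/√200 ≈ 0.7071
Cosine distance = 1 - cos θ ≈ 1 - 0.7071 = 0.2929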